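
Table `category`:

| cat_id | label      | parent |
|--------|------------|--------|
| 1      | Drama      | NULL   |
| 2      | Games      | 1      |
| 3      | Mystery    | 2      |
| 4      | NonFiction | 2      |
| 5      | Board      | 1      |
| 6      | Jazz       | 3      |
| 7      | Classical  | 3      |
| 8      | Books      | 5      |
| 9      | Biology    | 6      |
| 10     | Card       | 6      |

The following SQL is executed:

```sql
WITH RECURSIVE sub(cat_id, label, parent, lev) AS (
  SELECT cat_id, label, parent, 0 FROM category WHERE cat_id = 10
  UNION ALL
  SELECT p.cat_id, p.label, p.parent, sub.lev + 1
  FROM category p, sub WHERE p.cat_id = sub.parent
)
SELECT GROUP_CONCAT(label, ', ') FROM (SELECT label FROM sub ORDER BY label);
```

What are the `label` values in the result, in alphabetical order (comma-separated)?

Card, Drama, Games, Jazz, Mystery

Base: cat_id=10 (Card), parent=6, lev 0.
Iteration 1: join on cat_id=6 -> Jazz (id 6, parent=3, lev 1).
Iteration 2: join on cat_id=3 -> Mystery (id 3, parent=2, lev 2).
Iteration 3: join on cat_id=2 -> Games (id 2, parent=1, lev 3).
Iteration 4: join on cat_id=1 -> Drama (id 1, parent=NULL, lev 4).
Iteration 5: parent is NULL; no match; recursion stops.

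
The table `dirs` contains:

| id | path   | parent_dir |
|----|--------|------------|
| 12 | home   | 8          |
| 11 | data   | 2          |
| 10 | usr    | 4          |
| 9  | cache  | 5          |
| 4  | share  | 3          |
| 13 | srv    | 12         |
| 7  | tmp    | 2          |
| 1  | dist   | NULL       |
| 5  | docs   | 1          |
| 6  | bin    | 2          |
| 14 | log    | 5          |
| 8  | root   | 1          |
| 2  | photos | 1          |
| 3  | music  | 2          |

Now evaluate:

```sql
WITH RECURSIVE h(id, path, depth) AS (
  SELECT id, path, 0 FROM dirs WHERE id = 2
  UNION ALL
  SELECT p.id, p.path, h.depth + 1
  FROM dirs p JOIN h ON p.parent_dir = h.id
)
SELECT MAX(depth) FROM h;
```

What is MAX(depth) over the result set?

3

Base: id=2 (photos) at depth 0.
Iteration 1: rows with parent_dir in {2} -> music (id 3, depth 1), bin (id 6, depth 1), tmp (id 7, depth 1), data (id 11, depth 1).
Iteration 2: rows with parent_dir in {3,6,7,11} -> share (id 4, depth 2).
Iteration 3: rows with parent_dir in {4} -> usr (id 10, depth 3).
Iteration 4: no rows with parent_dir in {10}; recursion stops.
depth values: 0, 1, 1, 1, 1, 2, 3; the maximum is 3.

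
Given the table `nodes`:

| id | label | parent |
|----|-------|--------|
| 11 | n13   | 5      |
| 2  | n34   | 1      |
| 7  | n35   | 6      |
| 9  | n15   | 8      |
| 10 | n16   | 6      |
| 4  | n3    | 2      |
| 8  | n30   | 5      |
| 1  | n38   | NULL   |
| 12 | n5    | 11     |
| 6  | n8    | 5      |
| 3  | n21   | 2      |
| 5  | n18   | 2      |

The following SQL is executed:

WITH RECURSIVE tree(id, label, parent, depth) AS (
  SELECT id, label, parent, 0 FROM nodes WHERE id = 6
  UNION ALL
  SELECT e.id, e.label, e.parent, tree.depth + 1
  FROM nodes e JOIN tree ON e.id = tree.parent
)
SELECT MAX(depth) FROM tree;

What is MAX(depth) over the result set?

3

Base: id=6 (n8), parent=5, depth 0.
Iteration 1: join on id=5 -> n18 (id 5, parent=2, depth 1).
Iteration 2: join on id=2 -> n34 (id 2, parent=1, depth 2).
Iteration 3: join on id=1 -> n38 (id 1, parent=NULL, depth 3).
Iteration 4: parent is NULL; no match; recursion stops.
depth values: 0, 1, 2, 3; the maximum is 3.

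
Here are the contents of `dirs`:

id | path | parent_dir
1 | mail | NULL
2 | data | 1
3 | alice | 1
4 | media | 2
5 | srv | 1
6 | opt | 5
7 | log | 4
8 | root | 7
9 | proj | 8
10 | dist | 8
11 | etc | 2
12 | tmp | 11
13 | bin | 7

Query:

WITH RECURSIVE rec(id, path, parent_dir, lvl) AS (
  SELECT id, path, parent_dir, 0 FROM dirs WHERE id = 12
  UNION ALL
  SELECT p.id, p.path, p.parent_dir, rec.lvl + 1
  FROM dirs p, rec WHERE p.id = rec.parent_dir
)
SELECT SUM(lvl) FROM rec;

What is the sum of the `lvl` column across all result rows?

6

Base: id=12 (tmp), parent_dir=11, lvl 0.
Iteration 1: join on id=11 -> etc (id 11, parent_dir=2, lvl 1).
Iteration 2: join on id=2 -> data (id 2, parent_dir=1, lvl 2).
Iteration 3: join on id=1 -> mail (id 1, parent_dir=NULL, lvl 3).
Iteration 4: parent_dir is NULL; no match; recursion stops.
SUM(lvl) = 0 + 1 + 2 + 3 = 6.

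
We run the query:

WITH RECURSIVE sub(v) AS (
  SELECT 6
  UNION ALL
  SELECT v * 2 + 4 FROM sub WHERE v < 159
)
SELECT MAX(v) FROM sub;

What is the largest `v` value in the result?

Base: v=6.
Iteration 1: 6 < 159 holds -> v = 6 * 2 + 4 = 16.
Iteration 2: 16 < 159 holds -> v = 16 * 2 + 4 = 36.
Iteration 3: 36 < 159 holds -> v = 36 * 2 + 4 = 76.
Iteration 4: 76 < 159 holds -> v = 76 * 2 + 4 = 156.
Iteration 5: 156 < 159 holds -> v = 156 * 2 + 4 = 316.
Iteration 6: 316 < 159 fails; recursion stops.
v values: 6, 16, 36, 76, 156, 316; the maximum is 316.

316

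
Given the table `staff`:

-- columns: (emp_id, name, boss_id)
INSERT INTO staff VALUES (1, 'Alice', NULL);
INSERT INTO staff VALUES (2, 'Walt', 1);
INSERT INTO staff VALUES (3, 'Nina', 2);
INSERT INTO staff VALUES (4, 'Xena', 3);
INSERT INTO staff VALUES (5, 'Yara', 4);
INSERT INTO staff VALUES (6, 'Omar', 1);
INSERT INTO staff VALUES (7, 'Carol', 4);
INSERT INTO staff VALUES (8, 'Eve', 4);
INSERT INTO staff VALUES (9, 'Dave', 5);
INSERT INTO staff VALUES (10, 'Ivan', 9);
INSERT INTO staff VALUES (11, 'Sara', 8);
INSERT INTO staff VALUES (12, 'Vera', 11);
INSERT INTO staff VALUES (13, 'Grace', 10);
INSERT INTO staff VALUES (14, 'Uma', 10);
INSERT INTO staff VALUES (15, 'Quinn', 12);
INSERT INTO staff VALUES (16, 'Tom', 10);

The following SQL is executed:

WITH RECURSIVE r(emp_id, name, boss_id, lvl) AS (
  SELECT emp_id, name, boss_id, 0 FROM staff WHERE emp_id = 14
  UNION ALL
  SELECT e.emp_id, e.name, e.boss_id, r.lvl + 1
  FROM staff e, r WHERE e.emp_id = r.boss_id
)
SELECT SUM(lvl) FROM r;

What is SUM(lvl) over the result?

Base: emp_id=14 (Uma), boss_id=10, lvl 0.
Iteration 1: join on emp_id=10 -> Ivan (id 10, boss_id=9, lvl 1).
Iteration 2: join on emp_id=9 -> Dave (id 9, boss_id=5, lvl 2).
Iteration 3: join on emp_id=5 -> Yara (id 5, boss_id=4, lvl 3).
Iteration 4: join on emp_id=4 -> Xena (id 4, boss_id=3, lvl 4).
Iteration 5: join on emp_id=3 -> Nina (id 3, boss_id=2, lvl 5).
Iteration 6: join on emp_id=2 -> Walt (id 2, boss_id=1, lvl 6).
Iteration 7: join on emp_id=1 -> Alice (id 1, boss_id=NULL, lvl 7).
Iteration 8: boss_id is NULL; no match; recursion stops.
SUM(lvl) = 0 + 1 + 2 + 3 + 4 + 5 + 6 + 7 = 28.

28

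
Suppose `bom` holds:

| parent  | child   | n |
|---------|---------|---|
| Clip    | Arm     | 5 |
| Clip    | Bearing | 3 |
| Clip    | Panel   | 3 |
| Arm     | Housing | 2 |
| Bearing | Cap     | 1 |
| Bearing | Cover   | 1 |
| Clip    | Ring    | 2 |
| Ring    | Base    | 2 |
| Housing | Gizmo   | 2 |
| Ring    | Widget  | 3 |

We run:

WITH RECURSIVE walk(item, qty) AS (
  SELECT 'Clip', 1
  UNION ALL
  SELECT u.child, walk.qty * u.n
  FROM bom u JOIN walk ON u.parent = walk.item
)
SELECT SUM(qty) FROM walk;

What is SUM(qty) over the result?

Base: (Clip, qty=1).
Iteration 1: components of {Clip} -> Arm = 1*5 = 5, Bearing = 1*3 = 3, Panel = 1*3 = 3, Ring = 1*2 = 2.
Iteration 2: components of {Arm,Bearing,Panel,Ring} -> Base = 2*2 = 4, Cap = 3*1 = 3, Cover = 3*1 = 3, Housing = 5*2 = 10, Widget = 2*3 = 6.
Iteration 3: components of {Base,Cap,Cover,Housing,Widget} -> Gizmo = 10*2 = 20.
Iteration 4: no further components; recursion stops.
SUM(qty) = 1 + 5 + 3 + 3 + 2 + 10 + 3 + 3 + 4 + 6 + 20 = 60.

60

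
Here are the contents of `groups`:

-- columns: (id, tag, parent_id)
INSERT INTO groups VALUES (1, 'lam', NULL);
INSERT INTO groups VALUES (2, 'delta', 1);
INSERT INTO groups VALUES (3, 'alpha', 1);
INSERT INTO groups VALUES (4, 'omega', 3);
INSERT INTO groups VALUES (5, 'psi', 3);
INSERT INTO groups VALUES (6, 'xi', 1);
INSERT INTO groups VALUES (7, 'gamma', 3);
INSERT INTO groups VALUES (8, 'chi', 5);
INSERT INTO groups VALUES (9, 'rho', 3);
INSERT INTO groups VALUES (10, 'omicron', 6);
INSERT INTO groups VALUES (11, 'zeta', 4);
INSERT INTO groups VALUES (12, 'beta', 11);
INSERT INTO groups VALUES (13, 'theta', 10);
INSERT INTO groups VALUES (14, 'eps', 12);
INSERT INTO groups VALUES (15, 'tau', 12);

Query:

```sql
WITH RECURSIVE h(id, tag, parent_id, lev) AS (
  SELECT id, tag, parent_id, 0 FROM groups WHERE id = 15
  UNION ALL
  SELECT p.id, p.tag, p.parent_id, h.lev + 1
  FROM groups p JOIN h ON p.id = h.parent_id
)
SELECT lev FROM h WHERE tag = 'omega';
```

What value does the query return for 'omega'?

3

Base: id=15 (tau), parent_id=12, lev 0.
Iteration 1: join on id=12 -> beta (id 12, parent_id=11, lev 1).
Iteration 2: join on id=11 -> zeta (id 11, parent_id=4, lev 2).
Iteration 3: join on id=4 -> omega (id 4, parent_id=3, lev 3).
Iteration 4: join on id=3 -> alpha (id 3, parent_id=1, lev 4).
Iteration 5: join on id=1 -> lam (id 1, parent_id=NULL, lev 5).
Iteration 6: parent_id is NULL; no match; recursion stops.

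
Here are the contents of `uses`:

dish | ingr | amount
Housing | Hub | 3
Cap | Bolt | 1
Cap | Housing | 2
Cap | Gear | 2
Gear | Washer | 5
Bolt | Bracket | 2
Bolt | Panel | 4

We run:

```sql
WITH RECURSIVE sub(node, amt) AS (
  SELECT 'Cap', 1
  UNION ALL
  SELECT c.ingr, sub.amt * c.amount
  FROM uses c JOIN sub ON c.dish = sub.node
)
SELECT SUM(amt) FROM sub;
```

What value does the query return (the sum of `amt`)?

Base: (Cap, amt=1).
Iteration 1: components of {Cap} -> Bolt = 1*1 = 1, Gear = 1*2 = 2, Housing = 1*2 = 2.
Iteration 2: components of {Bolt,Gear,Housing} -> Bracket = 1*2 = 2, Hub = 2*3 = 6, Panel = 1*4 = 4, Washer = 2*5 = 10.
Iteration 3: no further components; recursion stops.
SUM(amt) = 1 + 2 + 2 + 1 + 10 + 6 + 4 + 2 = 28.

28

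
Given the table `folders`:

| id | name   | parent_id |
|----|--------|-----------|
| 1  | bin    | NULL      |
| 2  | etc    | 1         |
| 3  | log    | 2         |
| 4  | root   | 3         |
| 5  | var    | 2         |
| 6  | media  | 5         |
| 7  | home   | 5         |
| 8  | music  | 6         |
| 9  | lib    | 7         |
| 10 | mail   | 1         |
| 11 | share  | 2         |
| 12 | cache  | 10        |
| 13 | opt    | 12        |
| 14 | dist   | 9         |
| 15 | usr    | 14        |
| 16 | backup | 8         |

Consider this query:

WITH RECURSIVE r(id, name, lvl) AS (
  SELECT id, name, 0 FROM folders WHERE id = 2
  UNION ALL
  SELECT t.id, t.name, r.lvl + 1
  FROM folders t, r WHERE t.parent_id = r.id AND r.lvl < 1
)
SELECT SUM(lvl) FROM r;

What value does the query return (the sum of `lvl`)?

Base: id=2 (etc) at lvl 0.
Iteration 1: rows with parent_id in {2} -> log (id 3, lvl 1), var (id 5, lvl 1), share (id 11, lvl 1).
Iteration 2: lvl < 1 fails for all current rows; recursion stops.
SUM(lvl) = 0 + 1 + 1 + 1 = 3.

3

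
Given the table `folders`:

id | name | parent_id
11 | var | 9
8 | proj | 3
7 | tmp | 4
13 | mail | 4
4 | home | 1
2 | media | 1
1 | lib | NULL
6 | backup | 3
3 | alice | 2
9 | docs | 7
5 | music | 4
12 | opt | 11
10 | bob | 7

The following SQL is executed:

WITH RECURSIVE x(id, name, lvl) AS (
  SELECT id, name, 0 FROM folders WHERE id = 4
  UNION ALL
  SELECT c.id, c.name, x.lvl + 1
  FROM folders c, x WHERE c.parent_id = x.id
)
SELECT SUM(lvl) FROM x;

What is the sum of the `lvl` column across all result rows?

14

Base: id=4 (home) at lvl 0.
Iteration 1: rows with parent_id in {4} -> music (id 5, lvl 1), tmp (id 7, lvl 1), mail (id 13, lvl 1).
Iteration 2: rows with parent_id in {5,7,13} -> docs (id 9, lvl 2), bob (id 10, lvl 2).
Iteration 3: rows with parent_id in {9,10} -> var (id 11, lvl 3).
Iteration 4: rows with parent_id in {11} -> opt (id 12, lvl 4).
Iteration 5: no rows with parent_id in {12}; recursion stops.
SUM(lvl) = 0 + 1 + 1 + 1 + 2 + 2 + 3 + 4 = 14.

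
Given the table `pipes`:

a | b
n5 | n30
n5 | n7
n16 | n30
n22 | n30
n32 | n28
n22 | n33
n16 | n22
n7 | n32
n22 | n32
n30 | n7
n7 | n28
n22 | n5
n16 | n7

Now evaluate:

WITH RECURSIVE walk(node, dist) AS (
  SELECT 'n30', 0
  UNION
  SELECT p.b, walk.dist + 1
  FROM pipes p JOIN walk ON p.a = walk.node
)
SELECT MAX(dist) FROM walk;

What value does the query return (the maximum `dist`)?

Base: (n30, dist=0).
Iteration 1: edges from {n30} -> (n7, dist=1).
Iteration 2: edges from {n7} -> (n28, dist=2), (n32, dist=2).
Iteration 3: edges from {n28,n32} -> (n28, dist=3).
Iteration 4: no outgoing edges from {n28}; recursion stops.
dist values: 0, 1, 2, 2, 3; the maximum is 3.

3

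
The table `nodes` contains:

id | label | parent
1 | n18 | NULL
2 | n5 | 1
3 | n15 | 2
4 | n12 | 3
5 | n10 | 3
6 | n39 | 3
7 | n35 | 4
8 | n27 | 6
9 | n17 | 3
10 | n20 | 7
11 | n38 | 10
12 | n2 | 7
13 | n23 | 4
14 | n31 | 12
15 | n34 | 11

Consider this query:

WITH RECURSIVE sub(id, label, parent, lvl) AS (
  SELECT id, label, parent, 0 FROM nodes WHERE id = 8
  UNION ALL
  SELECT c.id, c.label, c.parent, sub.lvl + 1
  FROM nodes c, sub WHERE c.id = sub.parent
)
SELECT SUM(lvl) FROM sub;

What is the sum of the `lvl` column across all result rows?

Base: id=8 (n27), parent=6, lvl 0.
Iteration 1: join on id=6 -> n39 (id 6, parent=3, lvl 1).
Iteration 2: join on id=3 -> n15 (id 3, parent=2, lvl 2).
Iteration 3: join on id=2 -> n5 (id 2, parent=1, lvl 3).
Iteration 4: join on id=1 -> n18 (id 1, parent=NULL, lvl 4).
Iteration 5: parent is NULL; no match; recursion stops.
SUM(lvl) = 0 + 1 + 2 + 3 + 4 = 10.

10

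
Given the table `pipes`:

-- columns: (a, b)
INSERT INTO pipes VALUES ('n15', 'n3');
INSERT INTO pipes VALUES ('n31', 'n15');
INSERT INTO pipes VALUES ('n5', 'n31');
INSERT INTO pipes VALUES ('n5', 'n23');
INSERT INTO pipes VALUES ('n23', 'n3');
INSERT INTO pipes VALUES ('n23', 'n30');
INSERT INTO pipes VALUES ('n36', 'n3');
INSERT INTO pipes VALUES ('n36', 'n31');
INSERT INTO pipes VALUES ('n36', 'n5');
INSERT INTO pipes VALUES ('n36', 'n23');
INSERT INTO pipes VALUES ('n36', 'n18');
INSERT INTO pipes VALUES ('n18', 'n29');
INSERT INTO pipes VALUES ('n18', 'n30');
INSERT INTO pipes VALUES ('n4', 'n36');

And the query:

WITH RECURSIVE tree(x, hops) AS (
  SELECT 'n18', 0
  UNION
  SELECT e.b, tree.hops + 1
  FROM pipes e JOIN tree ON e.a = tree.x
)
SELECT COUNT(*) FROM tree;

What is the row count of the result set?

3

Base: (n18, hops=0).
Iteration 1: edges from {n18} -> (n29, hops=1), (n30, hops=1).
Iteration 2: no outgoing edges from {n29,n30}; recursion stops.
Total rows emitted: 3.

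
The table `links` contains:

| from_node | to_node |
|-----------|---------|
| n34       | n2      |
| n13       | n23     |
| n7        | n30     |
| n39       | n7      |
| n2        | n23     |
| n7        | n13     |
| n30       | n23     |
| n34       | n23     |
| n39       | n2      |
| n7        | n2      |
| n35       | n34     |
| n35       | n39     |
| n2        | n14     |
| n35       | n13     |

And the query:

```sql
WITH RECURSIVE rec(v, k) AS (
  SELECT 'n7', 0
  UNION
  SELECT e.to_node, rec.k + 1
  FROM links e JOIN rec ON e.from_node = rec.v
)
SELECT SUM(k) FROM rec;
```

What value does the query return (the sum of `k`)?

7

Base: (n7, k=0).
Iteration 1: edges from {n7} -> (n13, k=1), (n2, k=1), (n30, k=1).
Iteration 2: edges from {n13,n2,n30} -> (n14, k=2), (n23, k=2). [UNION drops 2 duplicate row(s)]
Iteration 3: no outgoing edges from {n14,n23}; recursion stops.
SUM(k) = 0 + 1 + 1 + 1 + 2 + 2 = 7.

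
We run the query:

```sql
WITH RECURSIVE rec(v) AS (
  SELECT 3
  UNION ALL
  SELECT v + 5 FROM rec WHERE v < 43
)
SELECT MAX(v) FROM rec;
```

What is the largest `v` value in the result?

43

Base: v=3.
Iteration 1: 3 < 43 holds -> v = 3 + 5 = 8.
Iteration 2: 8 < 43 holds -> v = 8 + 5 = 13.
Iteration 3: 13 < 43 holds -> v = 13 + 5 = 18.
Iteration 4: 18 < 43 holds -> v = 18 + 5 = 23.
Iteration 5: 23 < 43 holds -> v = 23 + 5 = 28.
Iteration 6: 28 < 43 holds -> v = 28 + 5 = 33.
Iteration 7: 33 < 43 holds -> v = 33 + 5 = 38.
Iteration 8: 38 < 43 holds -> v = 38 + 5 = 43.
Iteration 9: 43 < 43 fails; recursion stops.
v values: 3, 8, 13, 18, 23, 28, 33, 38, 43; the maximum is 43.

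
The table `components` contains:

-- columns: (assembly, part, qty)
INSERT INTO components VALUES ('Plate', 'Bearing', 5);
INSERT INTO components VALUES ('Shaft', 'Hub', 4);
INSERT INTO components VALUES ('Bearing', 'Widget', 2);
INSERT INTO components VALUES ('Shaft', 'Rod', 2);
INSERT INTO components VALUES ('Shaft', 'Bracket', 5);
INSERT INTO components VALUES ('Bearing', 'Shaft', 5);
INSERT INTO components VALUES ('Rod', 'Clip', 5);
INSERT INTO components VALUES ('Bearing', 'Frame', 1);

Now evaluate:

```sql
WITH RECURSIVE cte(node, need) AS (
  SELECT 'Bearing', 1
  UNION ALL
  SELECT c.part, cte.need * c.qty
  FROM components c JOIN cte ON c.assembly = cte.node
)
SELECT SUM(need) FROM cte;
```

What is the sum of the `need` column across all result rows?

Base: (Bearing, need=1).
Iteration 1: components of {Bearing} -> Frame = 1*1 = 1, Shaft = 1*5 = 5, Widget = 1*2 = 2.
Iteration 2: components of {Frame,Shaft,Widget} -> Bracket = 5*5 = 25, Hub = 5*4 = 20, Rod = 5*2 = 10.
Iteration 3: components of {Bracket,Hub,Rod} -> Clip = 10*5 = 50.
Iteration 4: no further components; recursion stops.
SUM(need) = 1 + 2 + 5 + 1 + 10 + 25 + 20 + 50 = 114.

114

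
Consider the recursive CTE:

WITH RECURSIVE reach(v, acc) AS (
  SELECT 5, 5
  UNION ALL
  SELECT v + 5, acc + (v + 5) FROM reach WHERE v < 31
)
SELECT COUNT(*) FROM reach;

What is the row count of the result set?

7

Base: v=5, acc=5.
Iteration 1: 5 < 31 holds -> v = 5 + 5 = 10, acc = 5 + 10 = 15.
Iteration 2: 10 < 31 holds -> v = 10 + 5 = 15, acc = 15 + 15 = 30.
Iteration 3: 15 < 31 holds -> v = 15 + 5 = 20, acc = 30 + 20 = 50.
Iteration 4: 20 < 31 holds -> v = 20 + 5 = 25, acc = 50 + 25 = 75.
Iteration 5: 25 < 31 holds -> v = 25 + 5 = 30, acc = 75 + 30 = 105.
Iteration 6: 30 < 31 holds -> v = 30 + 5 = 35, acc = 105 + 35 = 140.
Iteration 7: 35 < 31 fails; recursion stops.
Total rows emitted: 7.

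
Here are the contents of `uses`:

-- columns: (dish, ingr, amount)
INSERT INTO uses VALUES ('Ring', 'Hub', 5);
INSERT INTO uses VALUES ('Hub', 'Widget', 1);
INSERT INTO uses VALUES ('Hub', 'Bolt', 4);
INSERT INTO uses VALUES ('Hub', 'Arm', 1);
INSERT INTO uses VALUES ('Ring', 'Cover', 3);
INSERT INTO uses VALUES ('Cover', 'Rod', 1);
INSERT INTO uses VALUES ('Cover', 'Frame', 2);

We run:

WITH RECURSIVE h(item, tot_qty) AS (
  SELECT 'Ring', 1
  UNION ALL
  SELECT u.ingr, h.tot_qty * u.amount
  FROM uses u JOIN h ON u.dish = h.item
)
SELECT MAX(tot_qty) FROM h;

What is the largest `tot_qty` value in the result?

Base: (Ring, tot_qty=1).
Iteration 1: components of {Ring} -> Cover = 1*3 = 3, Hub = 1*5 = 5.
Iteration 2: components of {Cover,Hub} -> Arm = 5*1 = 5, Bolt = 5*4 = 20, Frame = 3*2 = 6, Rod = 3*1 = 3, Widget = 5*1 = 5.
Iteration 3: no further components; recursion stops.
tot_qty values: 1, 5, 3, 5, 20, 5, 3, 6; the maximum is 20.

20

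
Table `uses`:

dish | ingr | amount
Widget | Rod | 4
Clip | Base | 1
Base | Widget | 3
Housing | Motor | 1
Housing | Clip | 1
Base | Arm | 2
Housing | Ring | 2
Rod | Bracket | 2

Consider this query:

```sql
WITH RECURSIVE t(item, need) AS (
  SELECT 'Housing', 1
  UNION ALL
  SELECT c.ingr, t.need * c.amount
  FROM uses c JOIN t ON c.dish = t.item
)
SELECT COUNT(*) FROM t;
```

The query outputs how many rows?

Base: (Housing, need=1).
Iteration 1: components of {Housing} -> Clip = 1*1 = 1, Motor = 1*1 = 1, Ring = 1*2 = 2.
Iteration 2: components of {Clip,Motor,Ring} -> Base = 1*1 = 1.
Iteration 3: components of {Base} -> Arm = 1*2 = 2, Widget = 1*3 = 3.
Iteration 4: components of {Arm,Widget} -> Rod = 3*4 = 12.
Iteration 5: components of {Rod} -> Bracket = 12*2 = 24.
Iteration 6: no further components; recursion stops.
Total rows emitted: 9.

9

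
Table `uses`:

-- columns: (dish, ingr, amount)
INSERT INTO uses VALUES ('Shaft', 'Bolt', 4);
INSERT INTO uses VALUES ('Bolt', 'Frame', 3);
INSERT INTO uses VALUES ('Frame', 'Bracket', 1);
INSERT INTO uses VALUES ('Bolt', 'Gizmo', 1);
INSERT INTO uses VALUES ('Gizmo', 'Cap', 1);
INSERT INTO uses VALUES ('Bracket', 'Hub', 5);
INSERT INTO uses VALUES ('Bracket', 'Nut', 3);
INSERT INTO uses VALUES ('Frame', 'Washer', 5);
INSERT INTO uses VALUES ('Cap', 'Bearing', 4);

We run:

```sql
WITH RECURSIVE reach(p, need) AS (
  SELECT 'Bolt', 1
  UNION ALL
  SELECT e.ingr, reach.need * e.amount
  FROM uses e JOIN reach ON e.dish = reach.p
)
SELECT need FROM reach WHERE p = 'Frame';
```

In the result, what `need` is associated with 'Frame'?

3

Base: (Bolt, need=1).
Iteration 1: components of {Bolt} -> Frame = 1*3 = 3, Gizmo = 1*1 = 1.
Iteration 2: components of {Frame,Gizmo} -> Bracket = 3*1 = 3, Cap = 1*1 = 1, Washer = 3*5 = 15.
Iteration 3: components of {Bracket,Cap,Washer} -> Bearing = 1*4 = 4, Hub = 3*5 = 15, Nut = 3*3 = 9.
Iteration 4: no further components; recursion stops.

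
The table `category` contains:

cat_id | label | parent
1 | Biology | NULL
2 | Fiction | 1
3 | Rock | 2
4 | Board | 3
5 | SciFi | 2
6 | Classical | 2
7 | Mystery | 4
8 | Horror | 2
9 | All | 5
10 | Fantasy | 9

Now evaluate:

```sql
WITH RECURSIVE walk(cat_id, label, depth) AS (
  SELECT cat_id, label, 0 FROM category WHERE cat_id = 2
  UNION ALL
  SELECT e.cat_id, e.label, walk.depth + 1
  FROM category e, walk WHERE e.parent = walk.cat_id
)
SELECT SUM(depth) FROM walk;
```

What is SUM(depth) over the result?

14

Base: cat_id=2 (Fiction) at depth 0.
Iteration 1: rows with parent in {2} -> Rock (id 3, depth 1), SciFi (id 5, depth 1), Classical (id 6, depth 1), Horror (id 8, depth 1).
Iteration 2: rows with parent in {3,5,6,8} -> Board (id 4, depth 2), All (id 9, depth 2).
Iteration 3: rows with parent in {4,9} -> Mystery (id 7, depth 3), Fantasy (id 10, depth 3).
Iteration 4: no rows with parent in {7,10}; recursion stops.
SUM(depth) = 0 + 1 + 1 + 1 + 1 + 2 + 2 + 3 + 3 = 14.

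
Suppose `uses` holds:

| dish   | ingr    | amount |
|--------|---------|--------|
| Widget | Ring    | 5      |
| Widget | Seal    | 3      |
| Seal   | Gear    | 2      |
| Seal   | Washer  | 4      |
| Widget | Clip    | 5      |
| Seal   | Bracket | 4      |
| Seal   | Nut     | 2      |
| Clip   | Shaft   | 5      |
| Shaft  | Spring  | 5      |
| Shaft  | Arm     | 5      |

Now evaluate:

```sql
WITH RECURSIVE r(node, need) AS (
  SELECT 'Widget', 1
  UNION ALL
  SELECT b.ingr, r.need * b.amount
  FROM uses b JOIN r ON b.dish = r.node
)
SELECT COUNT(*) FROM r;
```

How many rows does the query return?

11

Base: (Widget, need=1).
Iteration 1: components of {Widget} -> Clip = 1*5 = 5, Ring = 1*5 = 5, Seal = 1*3 = 3.
Iteration 2: components of {Clip,Ring,Seal} -> Bracket = 3*4 = 12, Gear = 3*2 = 6, Nut = 3*2 = 6, Shaft = 5*5 = 25, Washer = 3*4 = 12.
Iteration 3: components of {Bracket,Gear,Nut,Shaft,Washer} -> Arm = 25*5 = 125, Spring = 25*5 = 125.
Iteration 4: no further components; recursion stops.
Total rows emitted: 11.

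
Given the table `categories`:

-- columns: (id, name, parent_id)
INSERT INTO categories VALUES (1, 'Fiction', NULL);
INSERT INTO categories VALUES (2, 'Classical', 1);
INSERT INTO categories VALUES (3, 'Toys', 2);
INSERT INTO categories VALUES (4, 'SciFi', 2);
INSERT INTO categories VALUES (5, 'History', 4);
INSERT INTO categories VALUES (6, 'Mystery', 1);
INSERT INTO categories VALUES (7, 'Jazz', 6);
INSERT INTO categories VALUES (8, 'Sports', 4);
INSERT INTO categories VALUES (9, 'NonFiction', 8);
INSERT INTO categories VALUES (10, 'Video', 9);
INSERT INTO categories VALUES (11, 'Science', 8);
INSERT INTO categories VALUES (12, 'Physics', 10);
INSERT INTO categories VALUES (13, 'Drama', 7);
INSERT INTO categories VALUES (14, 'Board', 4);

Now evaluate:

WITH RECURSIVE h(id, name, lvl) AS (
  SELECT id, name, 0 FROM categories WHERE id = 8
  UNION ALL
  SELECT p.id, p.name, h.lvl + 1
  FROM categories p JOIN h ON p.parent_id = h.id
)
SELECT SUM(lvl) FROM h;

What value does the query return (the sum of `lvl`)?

7

Base: id=8 (Sports) at lvl 0.
Iteration 1: rows with parent_id in {8} -> NonFiction (id 9, lvl 1), Science (id 11, lvl 1).
Iteration 2: rows with parent_id in {9,11} -> Video (id 10, lvl 2).
Iteration 3: rows with parent_id in {10} -> Physics (id 12, lvl 3).
Iteration 4: no rows with parent_id in {12}; recursion stops.
SUM(lvl) = 0 + 1 + 1 + 2 + 3 = 7.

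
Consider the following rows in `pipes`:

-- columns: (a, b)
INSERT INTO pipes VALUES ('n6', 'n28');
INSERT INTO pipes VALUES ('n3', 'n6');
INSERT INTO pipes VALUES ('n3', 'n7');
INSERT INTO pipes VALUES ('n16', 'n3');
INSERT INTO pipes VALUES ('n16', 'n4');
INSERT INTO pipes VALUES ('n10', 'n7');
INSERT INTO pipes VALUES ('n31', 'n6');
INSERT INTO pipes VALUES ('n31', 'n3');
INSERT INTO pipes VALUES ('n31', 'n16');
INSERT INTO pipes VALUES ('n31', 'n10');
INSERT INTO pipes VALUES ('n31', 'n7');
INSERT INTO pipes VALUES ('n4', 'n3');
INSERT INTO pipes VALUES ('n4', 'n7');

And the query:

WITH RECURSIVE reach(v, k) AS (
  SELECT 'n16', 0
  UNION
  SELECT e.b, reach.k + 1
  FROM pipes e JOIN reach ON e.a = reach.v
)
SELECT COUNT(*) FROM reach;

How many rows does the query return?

10

Base: (n16, k=0).
Iteration 1: edges from {n16} -> (n3, k=1), (n4, k=1).
Iteration 2: edges from {n3,n4} -> (n3, k=2), (n6, k=2), (n7, k=2). [UNION drops 1 duplicate row(s)]
Iteration 3: edges from {n3,n6,n7} -> (n28, k=3), (n6, k=3), (n7, k=3).
Iteration 4: edges from {n28,n6,n7} -> (n28, k=4).
Iteration 5: no outgoing edges from {n28}; recursion stops.
Total rows emitted: 10.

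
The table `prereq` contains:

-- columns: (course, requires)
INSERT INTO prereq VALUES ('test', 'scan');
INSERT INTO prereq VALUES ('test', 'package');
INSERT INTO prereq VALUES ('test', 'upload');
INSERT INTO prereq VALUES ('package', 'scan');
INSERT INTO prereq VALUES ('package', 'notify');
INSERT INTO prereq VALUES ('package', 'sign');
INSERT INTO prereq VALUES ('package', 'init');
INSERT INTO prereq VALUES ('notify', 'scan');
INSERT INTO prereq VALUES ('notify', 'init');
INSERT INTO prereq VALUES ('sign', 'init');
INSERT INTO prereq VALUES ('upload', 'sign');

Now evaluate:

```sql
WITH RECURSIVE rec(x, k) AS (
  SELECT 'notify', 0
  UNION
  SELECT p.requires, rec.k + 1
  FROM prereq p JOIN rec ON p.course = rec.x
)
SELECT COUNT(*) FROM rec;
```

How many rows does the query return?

3

Base: (notify, k=0).
Iteration 1: edges from {notify} -> (init, k=1), (scan, k=1).
Iteration 2: no outgoing edges from {init,scan}; recursion stops.
Total rows emitted: 3.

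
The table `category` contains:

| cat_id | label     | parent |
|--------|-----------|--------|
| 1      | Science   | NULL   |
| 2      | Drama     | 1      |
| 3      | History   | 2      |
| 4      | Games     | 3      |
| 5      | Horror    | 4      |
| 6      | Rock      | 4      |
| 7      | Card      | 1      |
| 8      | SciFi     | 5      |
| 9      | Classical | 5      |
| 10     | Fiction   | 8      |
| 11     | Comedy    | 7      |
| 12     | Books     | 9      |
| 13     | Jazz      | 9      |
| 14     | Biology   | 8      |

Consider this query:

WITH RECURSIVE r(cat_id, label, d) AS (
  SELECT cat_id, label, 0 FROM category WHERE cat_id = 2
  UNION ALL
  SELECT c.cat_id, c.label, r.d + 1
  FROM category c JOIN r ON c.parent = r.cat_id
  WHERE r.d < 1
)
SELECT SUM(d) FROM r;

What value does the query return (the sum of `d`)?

1

Base: cat_id=2 (Drama) at d 0.
Iteration 1: rows with parent in {2} -> History (id 3, d 1).
Iteration 2: d < 1 fails for all current rows; recursion stops.
SUM(d) = 0 + 1 = 1.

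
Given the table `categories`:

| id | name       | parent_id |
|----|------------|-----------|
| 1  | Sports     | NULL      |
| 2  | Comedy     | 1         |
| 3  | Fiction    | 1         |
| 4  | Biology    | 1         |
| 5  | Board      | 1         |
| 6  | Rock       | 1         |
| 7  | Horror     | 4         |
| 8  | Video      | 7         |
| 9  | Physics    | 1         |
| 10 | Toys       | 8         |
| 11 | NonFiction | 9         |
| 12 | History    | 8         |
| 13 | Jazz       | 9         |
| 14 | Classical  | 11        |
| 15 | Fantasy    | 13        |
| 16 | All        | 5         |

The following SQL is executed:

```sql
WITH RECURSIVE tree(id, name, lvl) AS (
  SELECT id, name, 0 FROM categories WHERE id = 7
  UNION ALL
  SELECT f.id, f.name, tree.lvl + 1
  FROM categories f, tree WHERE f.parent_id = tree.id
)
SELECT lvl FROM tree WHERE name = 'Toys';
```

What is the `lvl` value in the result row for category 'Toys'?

Base: id=7 (Horror) at lvl 0.
Iteration 1: rows with parent_id in {7} -> Video (id 8, lvl 1).
Iteration 2: rows with parent_id in {8} -> Toys (id 10, lvl 2), History (id 12, lvl 2).
Iteration 3: no rows with parent_id in {10,12}; recursion stops.

2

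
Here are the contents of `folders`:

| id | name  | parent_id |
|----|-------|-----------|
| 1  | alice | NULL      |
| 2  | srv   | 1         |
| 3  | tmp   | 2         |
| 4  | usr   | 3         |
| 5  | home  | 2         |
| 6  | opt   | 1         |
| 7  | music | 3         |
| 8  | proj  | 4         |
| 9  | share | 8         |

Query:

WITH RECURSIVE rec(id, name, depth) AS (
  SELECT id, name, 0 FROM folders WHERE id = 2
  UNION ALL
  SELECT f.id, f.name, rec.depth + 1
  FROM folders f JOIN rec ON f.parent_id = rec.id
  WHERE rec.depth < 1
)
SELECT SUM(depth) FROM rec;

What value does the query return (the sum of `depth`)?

Base: id=2 (srv) at depth 0.
Iteration 1: rows with parent_id in {2} -> tmp (id 3, depth 1), home (id 5, depth 1).
Iteration 2: depth < 1 fails for all current rows; recursion stops.
SUM(depth) = 0 + 1 + 1 = 2.

2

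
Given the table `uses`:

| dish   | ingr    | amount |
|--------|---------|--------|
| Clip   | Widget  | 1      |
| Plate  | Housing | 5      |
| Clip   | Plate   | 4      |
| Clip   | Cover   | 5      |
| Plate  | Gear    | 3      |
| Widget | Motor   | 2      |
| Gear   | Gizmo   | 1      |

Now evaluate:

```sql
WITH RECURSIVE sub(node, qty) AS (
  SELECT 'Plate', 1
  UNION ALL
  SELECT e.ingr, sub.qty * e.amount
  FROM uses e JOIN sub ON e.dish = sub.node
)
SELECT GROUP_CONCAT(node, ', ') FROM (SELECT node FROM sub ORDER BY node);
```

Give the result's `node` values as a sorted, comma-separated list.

Base: (Plate, qty=1).
Iteration 1: components of {Plate} -> Gear = 1*3 = 3, Housing = 1*5 = 5.
Iteration 2: components of {Gear,Housing} -> Gizmo = 3*1 = 3.
Iteration 3: no further components; recursion stops.

Gear, Gizmo, Housing, Plate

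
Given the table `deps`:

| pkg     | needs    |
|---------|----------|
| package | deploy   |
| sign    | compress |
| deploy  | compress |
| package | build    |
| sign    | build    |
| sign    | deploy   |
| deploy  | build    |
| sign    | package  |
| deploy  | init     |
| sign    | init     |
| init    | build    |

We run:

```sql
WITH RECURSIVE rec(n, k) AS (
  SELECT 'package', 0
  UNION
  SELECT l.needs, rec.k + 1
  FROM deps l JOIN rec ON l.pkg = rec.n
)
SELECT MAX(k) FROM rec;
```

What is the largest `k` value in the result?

Base: (package, k=0).
Iteration 1: edges from {package} -> (build, k=1), (deploy, k=1).
Iteration 2: edges from {build,deploy} -> (build, k=2), (compress, k=2), (init, k=2).
Iteration 3: edges from {build,compress,init} -> (build, k=3).
Iteration 4: no outgoing edges from {build}; recursion stops.
k values: 0, 1, 1, 2, 2, 2, 3; the maximum is 3.

3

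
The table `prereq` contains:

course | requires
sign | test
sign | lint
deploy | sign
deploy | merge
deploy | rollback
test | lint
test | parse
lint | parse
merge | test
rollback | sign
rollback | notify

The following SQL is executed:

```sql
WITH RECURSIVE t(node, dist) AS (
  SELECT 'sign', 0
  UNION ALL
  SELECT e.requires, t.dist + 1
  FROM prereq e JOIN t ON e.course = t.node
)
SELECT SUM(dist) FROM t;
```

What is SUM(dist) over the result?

11

Base: (sign, dist=0).
Iteration 1: edges from {sign} -> (lint, dist=1), (test, dist=1).
Iteration 2: edges from {lint,test} -> (lint, dist=2), (parse, dist=2) x2. [UNION ALL keeps all 3 new rows, including repeats]
Iteration 3: edges from {lint,parse} -> (parse, dist=3).
Iteration 4: no outgoing edges from {parse}; recursion stops.
SUM(dist) = 0 + 1 + 1 + 2 + 2 + 2 + 3 = 11.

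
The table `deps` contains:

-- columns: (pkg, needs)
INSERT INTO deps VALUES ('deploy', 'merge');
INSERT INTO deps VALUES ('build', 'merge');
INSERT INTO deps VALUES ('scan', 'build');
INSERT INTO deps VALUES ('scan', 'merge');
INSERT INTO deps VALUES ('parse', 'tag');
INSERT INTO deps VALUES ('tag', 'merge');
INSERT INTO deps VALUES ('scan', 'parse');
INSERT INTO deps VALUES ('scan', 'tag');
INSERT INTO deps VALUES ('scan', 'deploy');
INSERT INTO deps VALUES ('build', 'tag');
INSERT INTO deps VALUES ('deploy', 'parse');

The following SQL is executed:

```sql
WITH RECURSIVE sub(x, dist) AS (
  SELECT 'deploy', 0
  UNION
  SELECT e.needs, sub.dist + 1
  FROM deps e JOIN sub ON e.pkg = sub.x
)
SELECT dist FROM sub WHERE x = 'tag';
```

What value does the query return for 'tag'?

2

Base: (deploy, dist=0).
Iteration 1: edges from {deploy} -> (merge, dist=1), (parse, dist=1).
Iteration 2: edges from {merge,parse} -> (tag, dist=2).
Iteration 3: edges from {tag} -> (merge, dist=3).
Iteration 4: no outgoing edges from {merge}; recursion stops.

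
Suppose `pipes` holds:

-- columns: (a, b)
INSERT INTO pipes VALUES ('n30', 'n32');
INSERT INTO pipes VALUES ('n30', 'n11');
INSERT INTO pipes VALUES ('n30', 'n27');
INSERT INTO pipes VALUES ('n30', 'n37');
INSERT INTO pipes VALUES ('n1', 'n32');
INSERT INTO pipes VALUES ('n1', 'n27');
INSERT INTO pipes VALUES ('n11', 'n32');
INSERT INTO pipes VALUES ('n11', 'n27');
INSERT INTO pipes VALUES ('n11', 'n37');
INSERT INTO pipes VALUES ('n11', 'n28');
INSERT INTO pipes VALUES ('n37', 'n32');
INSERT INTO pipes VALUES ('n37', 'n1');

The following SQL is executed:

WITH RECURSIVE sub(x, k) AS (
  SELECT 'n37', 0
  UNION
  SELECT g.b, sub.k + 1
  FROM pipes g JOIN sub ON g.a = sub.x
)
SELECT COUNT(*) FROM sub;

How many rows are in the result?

5

Base: (n37, k=0).
Iteration 1: edges from {n37} -> (n1, k=1), (n32, k=1).
Iteration 2: edges from {n1,n32} -> (n27, k=2), (n32, k=2).
Iteration 3: no outgoing edges from {n27,n32}; recursion stops.
Total rows emitted: 5.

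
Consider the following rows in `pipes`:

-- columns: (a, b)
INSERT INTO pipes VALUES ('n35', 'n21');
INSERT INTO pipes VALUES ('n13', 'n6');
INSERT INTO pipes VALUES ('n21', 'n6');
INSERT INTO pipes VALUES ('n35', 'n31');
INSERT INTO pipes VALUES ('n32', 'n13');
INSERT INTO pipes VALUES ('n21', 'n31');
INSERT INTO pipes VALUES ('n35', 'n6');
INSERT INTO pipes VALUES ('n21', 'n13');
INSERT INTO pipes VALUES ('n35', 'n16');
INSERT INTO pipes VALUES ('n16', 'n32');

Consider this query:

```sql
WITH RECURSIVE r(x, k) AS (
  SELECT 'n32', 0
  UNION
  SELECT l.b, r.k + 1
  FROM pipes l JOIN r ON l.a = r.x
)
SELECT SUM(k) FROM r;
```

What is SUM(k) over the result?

Base: (n32, k=0).
Iteration 1: edges from {n32} -> (n13, k=1).
Iteration 2: edges from {n13} -> (n6, k=2).
Iteration 3: no outgoing edges from {n6}; recursion stops.
SUM(k) = 0 + 1 + 2 = 3.

3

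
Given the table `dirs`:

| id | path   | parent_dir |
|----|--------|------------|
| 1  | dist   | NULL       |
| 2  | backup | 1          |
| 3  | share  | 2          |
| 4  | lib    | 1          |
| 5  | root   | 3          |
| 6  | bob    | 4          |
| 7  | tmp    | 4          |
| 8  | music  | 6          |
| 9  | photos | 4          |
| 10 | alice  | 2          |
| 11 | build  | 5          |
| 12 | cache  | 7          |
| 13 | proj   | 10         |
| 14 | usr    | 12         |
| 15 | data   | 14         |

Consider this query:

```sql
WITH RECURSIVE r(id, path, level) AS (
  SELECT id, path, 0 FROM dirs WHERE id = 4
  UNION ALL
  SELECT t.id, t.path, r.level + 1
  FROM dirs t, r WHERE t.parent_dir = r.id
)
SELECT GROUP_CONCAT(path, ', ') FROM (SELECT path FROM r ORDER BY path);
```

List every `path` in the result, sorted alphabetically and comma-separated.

bob, cache, data, lib, music, photos, tmp, usr

Base: id=4 (lib) at level 0.
Iteration 1: rows with parent_dir in {4} -> bob (id 6, level 1), tmp (id 7, level 1), photos (id 9, level 1).
Iteration 2: rows with parent_dir in {6,7,9} -> music (id 8, level 2), cache (id 12, level 2).
Iteration 3: rows with parent_dir in {8,12} -> usr (id 14, level 3).
Iteration 4: rows with parent_dir in {14} -> data (id 15, level 4).
Iteration 5: no rows with parent_dir in {15}; recursion stops.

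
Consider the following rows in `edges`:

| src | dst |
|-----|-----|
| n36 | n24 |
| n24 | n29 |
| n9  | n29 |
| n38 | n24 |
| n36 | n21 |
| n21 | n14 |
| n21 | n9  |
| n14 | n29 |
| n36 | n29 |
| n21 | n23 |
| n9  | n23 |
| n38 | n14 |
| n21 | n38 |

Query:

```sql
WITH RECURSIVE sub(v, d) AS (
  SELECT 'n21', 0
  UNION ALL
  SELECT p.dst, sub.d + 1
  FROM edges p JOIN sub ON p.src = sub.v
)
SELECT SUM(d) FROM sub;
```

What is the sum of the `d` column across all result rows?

Base: (n21, d=0).
Iteration 1: edges from {n21} -> (n14, d=1), (n23, d=1), (n38, d=1), (n9, d=1).
Iteration 2: edges from {n14,n23,n38,n9} -> (n14, d=2), (n23, d=2), (n24, d=2), (n29, d=2) x2. [UNION ALL keeps all 5 new rows, including repeats]
Iteration 3: edges from {n14,n23,n24,n29} -> (n29, d=3) x2. [UNION ALL keeps all 2 new rows, including repeats]
Iteration 4: no outgoing edges from {n29}; recursion stops.
SUM(d) = 0 + 1 + 1 + 1 + 1 + 2 + 2 + 2 + 2 + 2 + 3 + 3 = 20.

20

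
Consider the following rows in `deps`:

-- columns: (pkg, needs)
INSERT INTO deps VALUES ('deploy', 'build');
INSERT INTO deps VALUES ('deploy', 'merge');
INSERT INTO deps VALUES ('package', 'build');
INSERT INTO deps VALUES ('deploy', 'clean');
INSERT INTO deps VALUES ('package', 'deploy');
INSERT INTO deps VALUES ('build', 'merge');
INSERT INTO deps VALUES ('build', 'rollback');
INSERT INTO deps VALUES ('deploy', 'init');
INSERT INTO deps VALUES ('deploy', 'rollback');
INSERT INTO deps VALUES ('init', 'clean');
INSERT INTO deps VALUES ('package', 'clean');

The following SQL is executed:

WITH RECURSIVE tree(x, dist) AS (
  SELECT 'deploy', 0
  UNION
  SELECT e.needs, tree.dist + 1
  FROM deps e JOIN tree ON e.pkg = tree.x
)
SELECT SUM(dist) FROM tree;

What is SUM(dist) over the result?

11

Base: (deploy, dist=0).
Iteration 1: edges from {deploy} -> (build, dist=1), (clean, dist=1), (init, dist=1), (merge, dist=1), (rollback, dist=1).
Iteration 2: edges from {build,clean,init,merge,rollback} -> (clean, dist=2), (merge, dist=2), (rollback, dist=2).
Iteration 3: no outgoing edges from {clean,merge,rollback}; recursion stops.
SUM(dist) = 0 + 1 + 1 + 1 + 1 + 1 + 2 + 2 + 2 = 11.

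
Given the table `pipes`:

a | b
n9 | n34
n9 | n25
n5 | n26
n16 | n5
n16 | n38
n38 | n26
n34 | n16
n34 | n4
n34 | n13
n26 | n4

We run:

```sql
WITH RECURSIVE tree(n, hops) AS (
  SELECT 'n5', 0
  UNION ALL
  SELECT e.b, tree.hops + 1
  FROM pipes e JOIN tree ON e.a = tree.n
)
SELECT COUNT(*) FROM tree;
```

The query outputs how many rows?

Base: (n5, hops=0).
Iteration 1: edges from {n5} -> (n26, hops=1).
Iteration 2: edges from {n26} -> (n4, hops=2).
Iteration 3: no outgoing edges from {n4}; recursion stops.
Total rows emitted: 3.

3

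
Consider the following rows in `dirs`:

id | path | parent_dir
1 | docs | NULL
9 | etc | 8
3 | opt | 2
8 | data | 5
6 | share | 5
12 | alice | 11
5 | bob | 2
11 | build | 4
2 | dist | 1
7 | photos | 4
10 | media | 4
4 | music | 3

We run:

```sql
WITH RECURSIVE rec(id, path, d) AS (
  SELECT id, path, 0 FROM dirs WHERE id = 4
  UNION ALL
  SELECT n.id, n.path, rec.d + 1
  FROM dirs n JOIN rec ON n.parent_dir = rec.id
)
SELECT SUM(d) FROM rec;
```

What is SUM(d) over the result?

5

Base: id=4 (music) at d 0.
Iteration 1: rows with parent_dir in {4} -> photos (id 7, d 1), media (id 10, d 1), build (id 11, d 1).
Iteration 2: rows with parent_dir in {7,10,11} -> alice (id 12, d 2).
Iteration 3: no rows with parent_dir in {12}; recursion stops.
SUM(d) = 0 + 1 + 1 + 1 + 2 = 5.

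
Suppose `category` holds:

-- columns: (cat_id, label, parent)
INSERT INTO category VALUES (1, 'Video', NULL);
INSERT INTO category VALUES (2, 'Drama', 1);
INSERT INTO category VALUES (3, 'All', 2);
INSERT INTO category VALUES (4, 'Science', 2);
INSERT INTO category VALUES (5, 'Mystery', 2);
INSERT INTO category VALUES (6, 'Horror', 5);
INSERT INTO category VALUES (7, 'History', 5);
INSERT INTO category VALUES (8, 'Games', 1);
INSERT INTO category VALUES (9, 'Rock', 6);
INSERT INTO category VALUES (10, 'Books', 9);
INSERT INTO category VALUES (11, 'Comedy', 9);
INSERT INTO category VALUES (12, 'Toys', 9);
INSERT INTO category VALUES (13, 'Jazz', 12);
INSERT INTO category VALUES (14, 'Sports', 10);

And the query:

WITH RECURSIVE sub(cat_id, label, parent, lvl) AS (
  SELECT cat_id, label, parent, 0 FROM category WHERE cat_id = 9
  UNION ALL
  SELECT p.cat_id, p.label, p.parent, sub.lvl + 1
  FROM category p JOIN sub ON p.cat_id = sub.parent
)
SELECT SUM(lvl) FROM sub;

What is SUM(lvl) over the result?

10

Base: cat_id=9 (Rock), parent=6, lvl 0.
Iteration 1: join on cat_id=6 -> Horror (id 6, parent=5, lvl 1).
Iteration 2: join on cat_id=5 -> Mystery (id 5, parent=2, lvl 2).
Iteration 3: join on cat_id=2 -> Drama (id 2, parent=1, lvl 3).
Iteration 4: join on cat_id=1 -> Video (id 1, parent=NULL, lvl 4).
Iteration 5: parent is NULL; no match; recursion stops.
SUM(lvl) = 0 + 1 + 2 + 3 + 4 = 10.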